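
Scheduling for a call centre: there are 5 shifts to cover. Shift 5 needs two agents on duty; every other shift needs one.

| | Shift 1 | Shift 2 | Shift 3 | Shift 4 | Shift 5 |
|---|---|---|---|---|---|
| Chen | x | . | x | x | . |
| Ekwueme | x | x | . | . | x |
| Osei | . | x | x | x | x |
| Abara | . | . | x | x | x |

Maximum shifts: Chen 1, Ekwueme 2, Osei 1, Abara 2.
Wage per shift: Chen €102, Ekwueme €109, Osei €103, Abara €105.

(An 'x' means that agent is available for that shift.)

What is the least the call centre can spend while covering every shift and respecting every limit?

Picking the cheapest available agent for each shift independently would cost €617, but that ignores the shift limits.
An optimal schedule: Shift 1→Chen, Shift 2→Ekwueme, Shift 3→Osei, Shift 4→Abara, Shift 5→Ekwueme+Abara.
Total: 102 + 109 + 103 + 105 + 109 + 105 = €633.

€633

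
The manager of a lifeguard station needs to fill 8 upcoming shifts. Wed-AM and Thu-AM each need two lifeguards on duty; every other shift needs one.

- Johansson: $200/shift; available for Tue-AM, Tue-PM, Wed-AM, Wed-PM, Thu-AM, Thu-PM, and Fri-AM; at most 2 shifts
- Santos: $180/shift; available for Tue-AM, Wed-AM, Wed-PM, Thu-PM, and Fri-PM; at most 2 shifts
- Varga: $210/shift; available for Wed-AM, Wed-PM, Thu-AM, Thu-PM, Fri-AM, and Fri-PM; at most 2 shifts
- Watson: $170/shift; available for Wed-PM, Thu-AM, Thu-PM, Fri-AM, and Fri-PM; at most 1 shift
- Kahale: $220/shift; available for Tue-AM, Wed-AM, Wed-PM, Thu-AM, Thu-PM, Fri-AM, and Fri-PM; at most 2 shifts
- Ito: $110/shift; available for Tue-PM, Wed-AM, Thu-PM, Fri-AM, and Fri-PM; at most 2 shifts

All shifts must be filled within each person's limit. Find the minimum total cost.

Picking the cheapest available lifeguard for each shift independently would cost $1450, but that ignores the shift limits.
An optimal schedule: Tue-AM→Santos, Tue-PM→Ito, Wed-AM→Varga+Kahale, Wed-PM→Watson, Thu-AM→Johansson+Varga, Thu-PM→Johansson, Fri-AM→Ito, Fri-PM→Santos.
Total: 180 + 110 + 210 + 220 + 170 + 200 + 210 + 200 + 110 + 180 = $1790.

$1790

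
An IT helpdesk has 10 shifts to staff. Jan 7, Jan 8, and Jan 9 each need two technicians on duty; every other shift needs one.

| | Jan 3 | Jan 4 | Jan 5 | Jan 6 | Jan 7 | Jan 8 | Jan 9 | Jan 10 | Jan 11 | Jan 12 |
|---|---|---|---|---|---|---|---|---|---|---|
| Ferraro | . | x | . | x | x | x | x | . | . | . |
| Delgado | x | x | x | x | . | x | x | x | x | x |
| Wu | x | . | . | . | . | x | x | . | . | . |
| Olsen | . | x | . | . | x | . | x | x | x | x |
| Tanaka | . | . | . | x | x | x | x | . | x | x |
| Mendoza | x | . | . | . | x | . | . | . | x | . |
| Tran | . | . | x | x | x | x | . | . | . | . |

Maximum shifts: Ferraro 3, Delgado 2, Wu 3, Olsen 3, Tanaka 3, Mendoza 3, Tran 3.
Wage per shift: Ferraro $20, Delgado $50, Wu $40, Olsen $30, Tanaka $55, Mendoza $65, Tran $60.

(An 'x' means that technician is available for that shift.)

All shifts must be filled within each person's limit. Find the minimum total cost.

$480

Picking the cheapest available technician for each shift independently would cost $380, but that ignores the shift limits.
An optimal schedule: Jan 3→Wu, Jan 4→Ferraro, Jan 5→Delgado, Jan 6→Ferraro, Jan 7→Ferraro+Olsen, Jan 8→Wu+Tanaka, Jan 9→Wu+Tanaka, Jan 10→Delgado, Jan 11→Olsen, Jan 12→Olsen.
Total: 40 + 20 + 50 + 20 + 20 + 30 + 40 + 55 + 40 + 55 + 50 + 30 + 30 = $480.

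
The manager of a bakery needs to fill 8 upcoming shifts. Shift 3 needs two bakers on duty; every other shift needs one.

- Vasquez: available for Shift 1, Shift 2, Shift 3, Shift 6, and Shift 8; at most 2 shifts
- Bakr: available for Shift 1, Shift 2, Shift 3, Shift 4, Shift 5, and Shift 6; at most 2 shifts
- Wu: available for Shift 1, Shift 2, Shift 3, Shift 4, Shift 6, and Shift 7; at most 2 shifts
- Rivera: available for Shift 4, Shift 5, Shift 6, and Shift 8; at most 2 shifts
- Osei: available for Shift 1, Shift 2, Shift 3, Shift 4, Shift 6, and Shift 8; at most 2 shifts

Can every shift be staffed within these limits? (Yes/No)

Shift 7 can only be covered by Wu, so that assignment is forced.
One valid schedule: Shift 1→Vasquez, Shift 2→Bakr, Shift 3→Wu+Osei, Shift 4→Rivera, Shift 5→Bakr, Shift 6→Rivera, Shift 7→Wu, Shift 8→Vasquez.
Loads: Vasquez 2/2, Bakr 2/2, Wu 2/2, Rivera 2/2, Osei 1/2 — all within limits.

Yes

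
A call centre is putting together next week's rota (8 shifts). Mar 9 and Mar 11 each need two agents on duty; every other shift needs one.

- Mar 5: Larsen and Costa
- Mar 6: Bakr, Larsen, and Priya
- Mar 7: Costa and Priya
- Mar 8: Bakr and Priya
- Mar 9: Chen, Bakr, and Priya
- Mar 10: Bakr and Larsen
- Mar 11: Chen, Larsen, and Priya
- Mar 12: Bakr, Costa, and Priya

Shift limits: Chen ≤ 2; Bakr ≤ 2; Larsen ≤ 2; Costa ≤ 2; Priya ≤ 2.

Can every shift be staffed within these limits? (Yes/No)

Yes

One valid schedule: Mar 5→Larsen, Mar 6→Larsen, Mar 7→Costa, Mar 8→Bakr, Mar 9→Chen+Priya, Mar 10→Bakr, Mar 11→Chen+Priya, Mar 12→Costa.
Loads: Chen 2/2, Bakr 2/2, Larsen 2/2, Costa 2/2, Priya 2/2 — all within limits.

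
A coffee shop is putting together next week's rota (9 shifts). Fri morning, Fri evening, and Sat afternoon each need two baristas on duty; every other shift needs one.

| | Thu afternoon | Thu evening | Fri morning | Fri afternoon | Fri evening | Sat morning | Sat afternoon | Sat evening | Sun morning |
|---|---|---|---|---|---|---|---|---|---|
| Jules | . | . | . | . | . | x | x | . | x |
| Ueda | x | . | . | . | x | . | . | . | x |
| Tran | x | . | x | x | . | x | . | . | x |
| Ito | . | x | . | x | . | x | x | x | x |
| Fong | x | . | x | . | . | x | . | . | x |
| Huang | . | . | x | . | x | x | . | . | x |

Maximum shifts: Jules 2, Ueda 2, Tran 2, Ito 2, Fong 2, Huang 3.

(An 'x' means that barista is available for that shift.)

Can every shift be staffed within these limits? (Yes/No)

Total capacity is 13 and 12 slots are needed, so capacity alone doesn't rule it out.
Shifts {Thu evening, Sat afternoon, Sat evening} need 4 worker-slots in total, but the baristas available for any of those shifts (Jules and Ito) can supply at most 3 among them. So no valid schedule exists.

No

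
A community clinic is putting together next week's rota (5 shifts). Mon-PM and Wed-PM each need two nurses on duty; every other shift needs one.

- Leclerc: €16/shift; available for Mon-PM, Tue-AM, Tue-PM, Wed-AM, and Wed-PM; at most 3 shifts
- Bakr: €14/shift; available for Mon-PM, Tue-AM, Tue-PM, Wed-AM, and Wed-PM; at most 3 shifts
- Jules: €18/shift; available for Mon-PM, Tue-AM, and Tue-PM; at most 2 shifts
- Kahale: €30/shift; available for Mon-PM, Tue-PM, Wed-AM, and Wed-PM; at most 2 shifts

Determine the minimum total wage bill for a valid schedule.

€108

Picking the cheapest available nurse for each shift independently would cost €102, but that ignores the shift limits.
An optimal schedule: Mon-PM→Bakr+Jules, Tue-AM→Leclerc, Tue-PM→Bakr, Wed-AM→Leclerc, Wed-PM→Leclerc+Bakr.
Total: 14 + 18 + 16 + 14 + 16 + 16 + 14 = €108.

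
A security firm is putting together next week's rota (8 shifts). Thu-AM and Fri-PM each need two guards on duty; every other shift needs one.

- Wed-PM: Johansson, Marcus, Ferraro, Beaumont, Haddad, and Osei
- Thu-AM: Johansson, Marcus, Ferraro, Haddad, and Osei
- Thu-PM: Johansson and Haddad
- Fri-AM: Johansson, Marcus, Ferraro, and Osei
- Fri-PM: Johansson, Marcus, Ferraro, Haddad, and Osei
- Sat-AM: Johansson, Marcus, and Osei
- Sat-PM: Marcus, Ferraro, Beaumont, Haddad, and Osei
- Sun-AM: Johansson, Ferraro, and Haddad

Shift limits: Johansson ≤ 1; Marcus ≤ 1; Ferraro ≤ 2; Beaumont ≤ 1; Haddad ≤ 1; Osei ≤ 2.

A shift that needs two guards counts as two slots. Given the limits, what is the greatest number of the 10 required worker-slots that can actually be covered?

8

Total capacity across all guards is 1+1+2+1+1+2 = 8, and 10 slots are needed, so at most 8 can be filled.
An assignment achieving 8: Thu-AM→Haddad+Osei, Thu-PM→Johansson, Fri-AM→Ferraro, Fri-PM→Osei, Sat-AM→Marcus, Sat-PM→Beaumont, Sun-AM→Ferraro.
Loads: Johansson 1/1, Marcus 1/1, Ferraro 2/2, Beaumont 1/1, Haddad 1/1, Osei 2/2.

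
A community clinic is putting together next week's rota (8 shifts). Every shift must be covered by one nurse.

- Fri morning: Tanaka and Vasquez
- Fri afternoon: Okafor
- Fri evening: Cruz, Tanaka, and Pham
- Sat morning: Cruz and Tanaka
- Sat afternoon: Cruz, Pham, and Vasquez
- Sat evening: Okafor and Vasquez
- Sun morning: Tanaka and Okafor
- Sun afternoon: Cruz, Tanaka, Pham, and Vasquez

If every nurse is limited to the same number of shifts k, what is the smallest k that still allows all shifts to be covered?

With 5 nurses and 8 worker-slots to fill, someone must work at least ⌈8/5⌉ = 2 shifts, so k ≥ 2.
k = 2 works: Fri morning→Tanaka, Fri afternoon→Okafor, Fri evening→Cruz, Sat morning→Cruz, Sat afternoon→Pham, Sat evening→Okafor, Sun morning→Tanaka, Sun afternoon→Pham.
Loads: Cruz 2, Tanaka 2, Pham 2, Okafor 2, Vasquez 0 — all ≤ 2.

2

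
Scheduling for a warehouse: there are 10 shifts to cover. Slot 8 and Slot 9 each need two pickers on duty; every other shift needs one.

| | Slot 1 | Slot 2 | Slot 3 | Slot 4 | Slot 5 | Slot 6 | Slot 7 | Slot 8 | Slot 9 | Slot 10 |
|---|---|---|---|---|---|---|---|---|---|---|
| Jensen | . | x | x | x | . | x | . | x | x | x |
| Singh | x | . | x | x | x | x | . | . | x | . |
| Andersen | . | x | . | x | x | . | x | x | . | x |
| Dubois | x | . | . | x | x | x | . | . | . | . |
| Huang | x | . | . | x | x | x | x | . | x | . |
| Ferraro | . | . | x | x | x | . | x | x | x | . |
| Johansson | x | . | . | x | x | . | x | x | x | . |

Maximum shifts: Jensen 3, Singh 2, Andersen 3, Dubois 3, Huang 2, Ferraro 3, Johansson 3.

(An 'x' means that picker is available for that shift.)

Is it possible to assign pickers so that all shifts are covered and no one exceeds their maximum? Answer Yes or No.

Yes

One valid schedule: Slot 1→Singh, Slot 2→Jensen, Slot 3→Jensen, Slot 4→Dubois, Slot 5→Andersen, Slot 6→Singh, Slot 7→Andersen, Slot 8→Andersen+Ferraro, Slot 9→Huang+Ferraro, Slot 10→Jensen.
Loads: Jensen 3/3, Singh 2/2, Andersen 3/3, Dubois 1/3, Huang 1/2, Ferraro 2/3, Johansson 0/3 — all within limits.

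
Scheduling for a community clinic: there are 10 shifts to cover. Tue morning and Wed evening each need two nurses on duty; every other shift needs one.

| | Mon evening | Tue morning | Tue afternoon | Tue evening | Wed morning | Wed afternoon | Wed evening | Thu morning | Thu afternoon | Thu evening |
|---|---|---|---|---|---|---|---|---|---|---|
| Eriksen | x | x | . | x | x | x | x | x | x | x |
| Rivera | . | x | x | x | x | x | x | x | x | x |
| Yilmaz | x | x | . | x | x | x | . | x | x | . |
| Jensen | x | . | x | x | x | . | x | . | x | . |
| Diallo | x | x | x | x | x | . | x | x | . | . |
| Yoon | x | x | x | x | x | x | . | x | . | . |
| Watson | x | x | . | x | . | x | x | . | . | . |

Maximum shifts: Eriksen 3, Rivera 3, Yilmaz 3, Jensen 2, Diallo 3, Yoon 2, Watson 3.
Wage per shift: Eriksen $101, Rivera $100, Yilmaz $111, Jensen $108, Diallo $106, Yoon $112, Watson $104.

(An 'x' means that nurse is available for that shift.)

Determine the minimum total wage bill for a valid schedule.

$1233

Picking the cheapest available nurse for each shift independently would cost $1203, but that ignores the shift limits.
An optimal schedule: Mon evening→Eriksen, Tue morning→Watson+Diallo, Tue afternoon→Rivera, Tue evening→Watson, Wed morning→Diallo, Wed afternoon→Eriksen, Wed evening→Watson+Diallo, Thu morning→Eriksen, Thu afternoon→Rivera, Thu evening→Rivera.
Total: 101 + 104 + 106 + 100 + 104 + 106 + 101 + 104 + 106 + 101 + 100 + 100 = $1233.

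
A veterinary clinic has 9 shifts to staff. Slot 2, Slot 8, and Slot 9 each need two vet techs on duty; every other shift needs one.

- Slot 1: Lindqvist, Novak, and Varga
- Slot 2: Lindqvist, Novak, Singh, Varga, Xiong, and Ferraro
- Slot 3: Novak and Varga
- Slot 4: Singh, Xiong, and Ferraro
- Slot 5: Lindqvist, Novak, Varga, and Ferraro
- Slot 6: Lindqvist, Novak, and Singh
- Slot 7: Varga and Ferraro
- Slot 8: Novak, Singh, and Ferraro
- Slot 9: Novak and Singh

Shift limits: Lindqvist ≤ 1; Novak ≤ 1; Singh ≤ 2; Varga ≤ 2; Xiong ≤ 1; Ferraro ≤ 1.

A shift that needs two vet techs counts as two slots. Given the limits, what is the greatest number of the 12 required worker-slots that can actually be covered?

Total capacity across all vet techs is 1+1+2+2+1+1 = 8, and 12 slots are needed, so at most 8 can be filled.
An assignment achieving 8: Slot 1→Lindqvist, Slot 2→Xiong, Slot 3→Novak, Slot 4→Singh, Slot 5→Varga, Slot 7→Varga, Slot 8→Ferraro, Slot 9→Singh.
Loads: Lindqvist 1/1, Novak 1/1, Singh 2/2, Varga 2/2, Xiong 1/1, Ferraro 1/1.

8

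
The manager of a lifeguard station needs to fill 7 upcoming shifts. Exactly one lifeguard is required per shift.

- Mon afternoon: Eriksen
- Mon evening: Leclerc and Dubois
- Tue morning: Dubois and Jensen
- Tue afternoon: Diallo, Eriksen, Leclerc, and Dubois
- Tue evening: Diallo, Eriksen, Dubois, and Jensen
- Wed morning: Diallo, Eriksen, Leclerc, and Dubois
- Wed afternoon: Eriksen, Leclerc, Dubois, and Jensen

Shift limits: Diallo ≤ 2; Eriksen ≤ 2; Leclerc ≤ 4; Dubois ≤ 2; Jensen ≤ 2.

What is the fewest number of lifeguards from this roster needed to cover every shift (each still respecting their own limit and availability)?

3

7 slots to fill and no one can take more than 4, so at least ⌈7/4⌉ = 2 lifeguards are needed.
Any 2 lifeguards together have capacity at most 4+2 = 6 < 7 slots, so 2 can never suffice.
Eriksen, Leclerc, and Dubois alone can cover everything: Mon afternoon→Eriksen, Mon evening→Leclerc, Tue morning→Dubois, Tue afternoon→Leclerc, Tue evening→Eriksen, Wed morning→Leclerc, Wed afternoon→Leclerc.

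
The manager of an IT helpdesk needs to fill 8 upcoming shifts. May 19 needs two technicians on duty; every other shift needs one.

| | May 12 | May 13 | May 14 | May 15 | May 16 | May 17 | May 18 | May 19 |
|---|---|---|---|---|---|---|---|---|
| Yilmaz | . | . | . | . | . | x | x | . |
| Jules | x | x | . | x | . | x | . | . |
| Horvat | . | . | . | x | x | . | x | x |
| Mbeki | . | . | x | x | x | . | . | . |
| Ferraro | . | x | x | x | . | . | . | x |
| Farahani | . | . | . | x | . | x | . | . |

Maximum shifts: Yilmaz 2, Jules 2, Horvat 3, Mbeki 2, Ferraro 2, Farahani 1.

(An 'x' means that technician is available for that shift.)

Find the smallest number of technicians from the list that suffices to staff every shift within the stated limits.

4

9 slots to fill and no one can take more than 3, so at least ⌈9/3⌉ = 3 technicians are needed.
Any 3 technicians together have capacity at most 3+2+2 = 7 < 9 slots, so 3 can never suffice.
Yilmaz, Jules, Horvat, and Ferraro alone can cover everything: May 12→Jules, May 13→Jules, May 14→Ferraro, May 15→Horvat, May 16→Horvat, May 17→Yilmaz, May 18→Yilmaz, May 19→Horvat+Ferraro.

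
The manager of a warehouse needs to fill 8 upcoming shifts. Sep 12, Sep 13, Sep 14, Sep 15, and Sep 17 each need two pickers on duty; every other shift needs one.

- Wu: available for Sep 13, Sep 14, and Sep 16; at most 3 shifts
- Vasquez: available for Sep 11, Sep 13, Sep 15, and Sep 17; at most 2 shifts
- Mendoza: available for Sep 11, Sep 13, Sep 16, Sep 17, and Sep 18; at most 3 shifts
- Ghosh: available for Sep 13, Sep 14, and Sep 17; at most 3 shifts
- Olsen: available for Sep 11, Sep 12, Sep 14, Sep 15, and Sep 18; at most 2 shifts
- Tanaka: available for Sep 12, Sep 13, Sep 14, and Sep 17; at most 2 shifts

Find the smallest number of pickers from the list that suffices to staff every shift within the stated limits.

6

13 slots to fill and no one can take more than 3, so at least ⌈13/3⌉ = 5 pickers are needed.
No set of 5 pickers can cover every shift (each such set leaves at least one shift with no one available or exceeds a cap).
Wu, Vasquez, Mendoza, Ghosh, Olsen, and Tanaka alone can cover everything: Sep 11→Vasquez, Sep 12→Olsen+Tanaka, Sep 13→Wu+Mendoza, Sep 14→Wu+Ghosh, Sep 15→Vasquez+Olsen, Sep 16→Wu, Sep 17→Mendoza+Ghosh, Sep 18→Mendoza.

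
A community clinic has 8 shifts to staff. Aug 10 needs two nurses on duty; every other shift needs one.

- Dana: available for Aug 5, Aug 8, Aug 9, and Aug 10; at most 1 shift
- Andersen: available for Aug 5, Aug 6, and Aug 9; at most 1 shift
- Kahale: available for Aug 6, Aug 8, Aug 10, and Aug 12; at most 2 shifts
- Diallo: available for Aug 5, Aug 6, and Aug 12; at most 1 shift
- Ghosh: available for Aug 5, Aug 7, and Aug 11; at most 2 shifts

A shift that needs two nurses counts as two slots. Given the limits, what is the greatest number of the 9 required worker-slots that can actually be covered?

Total capacity across all nurses is 1+1+2+1+2 = 7, and 9 slots are needed, so at most 7 can be filled.
An assignment achieving 7: Aug 6→Diallo, Aug 7→Ghosh, Aug 8→Dana, Aug 9→Andersen, Aug 10→Kahale, Aug 11→Ghosh, Aug 12→Kahale.
Loads: Dana 1/1, Andersen 1/1, Kahale 2/2, Diallo 1/1, Ghosh 2/2.

7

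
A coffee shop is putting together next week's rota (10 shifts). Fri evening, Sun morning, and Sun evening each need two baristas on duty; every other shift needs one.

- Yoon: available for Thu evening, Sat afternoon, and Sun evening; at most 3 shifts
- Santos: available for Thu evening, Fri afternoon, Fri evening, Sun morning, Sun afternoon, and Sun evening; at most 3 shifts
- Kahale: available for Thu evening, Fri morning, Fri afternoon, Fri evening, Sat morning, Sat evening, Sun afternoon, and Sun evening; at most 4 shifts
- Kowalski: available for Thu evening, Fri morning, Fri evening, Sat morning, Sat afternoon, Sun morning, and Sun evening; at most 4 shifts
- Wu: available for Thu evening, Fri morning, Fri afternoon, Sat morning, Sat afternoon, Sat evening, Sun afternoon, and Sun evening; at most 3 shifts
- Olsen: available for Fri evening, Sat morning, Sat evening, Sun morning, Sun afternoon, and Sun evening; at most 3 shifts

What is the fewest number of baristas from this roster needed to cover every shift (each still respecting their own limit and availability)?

13 slots to fill and no one can take more than 4, so at least ⌈13/4⌉ = 4 baristas are needed.
Yoon, Santos, Kahale, and Kowalski alone can cover everything: Thu evening→Yoon, Fri morning→Kahale, Fri afternoon→Santos, Fri evening→Kahale+Kowalski, Sat morning→Kahale, Sat afternoon→Yoon, Sat evening→Kahale, Sun morning→Santos+Kowalski, Sun afternoon→Santos, Sun evening→Yoon+Kowalski.

4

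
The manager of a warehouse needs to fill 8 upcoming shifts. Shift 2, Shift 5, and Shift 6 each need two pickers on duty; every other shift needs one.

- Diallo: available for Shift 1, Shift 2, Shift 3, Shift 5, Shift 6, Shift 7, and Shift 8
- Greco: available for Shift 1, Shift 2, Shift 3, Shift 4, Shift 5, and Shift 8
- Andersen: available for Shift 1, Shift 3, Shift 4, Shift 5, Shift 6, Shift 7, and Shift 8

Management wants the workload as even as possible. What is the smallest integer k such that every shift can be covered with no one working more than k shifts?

4

With 3 pickers and 11 worker-slots to fill, someone must work at least ⌈11/3⌉ = 4 shifts, so k ≥ 4.
k = 4 works: Shift 1→Diallo, Shift 2→Diallo+Greco, Shift 3→Greco, Shift 4→Greco, Shift 5→Greco+Andersen, Shift 6→Diallo+Andersen, Shift 7→Diallo, Shift 8→Andersen.
Loads: Diallo 4, Greco 4, Andersen 3 — all ≤ 4.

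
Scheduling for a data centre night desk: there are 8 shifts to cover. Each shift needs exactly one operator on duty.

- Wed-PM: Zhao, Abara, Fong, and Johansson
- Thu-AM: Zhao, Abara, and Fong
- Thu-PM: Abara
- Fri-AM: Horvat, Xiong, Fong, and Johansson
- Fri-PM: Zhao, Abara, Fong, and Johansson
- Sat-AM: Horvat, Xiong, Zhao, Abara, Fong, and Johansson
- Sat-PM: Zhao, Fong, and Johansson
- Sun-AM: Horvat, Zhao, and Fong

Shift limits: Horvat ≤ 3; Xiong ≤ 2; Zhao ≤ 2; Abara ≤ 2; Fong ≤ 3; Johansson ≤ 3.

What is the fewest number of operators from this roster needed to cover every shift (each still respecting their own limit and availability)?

3

8 slots to fill and no one can take more than 3, so at least ⌈8/3⌉ = 3 operators are needed.
Horvat, Abara, and Fong alone can cover everything: Wed-PM→Abara, Thu-AM→Fong, Thu-PM→Abara, Fri-AM→Horvat, Fri-PM→Fong, Sat-AM→Horvat, Sat-PM→Fong, Sun-AM→Horvat.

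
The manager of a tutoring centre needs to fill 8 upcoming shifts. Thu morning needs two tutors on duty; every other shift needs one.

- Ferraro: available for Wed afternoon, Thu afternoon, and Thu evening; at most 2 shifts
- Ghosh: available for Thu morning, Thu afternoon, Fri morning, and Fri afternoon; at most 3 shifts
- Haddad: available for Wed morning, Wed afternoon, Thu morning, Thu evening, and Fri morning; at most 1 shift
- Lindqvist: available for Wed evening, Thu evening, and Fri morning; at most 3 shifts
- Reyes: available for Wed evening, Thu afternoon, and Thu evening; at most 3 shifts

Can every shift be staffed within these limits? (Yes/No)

Total capacity is 12 and 9 slots are needed, so capacity alone doesn't rule it out.
Shifts {Wed morning, Thu morning} need 3 worker-slots in total, but the tutors available for any of those shifts (Ghosh and Haddad) can supply at most 2 among them. So no valid schedule exists.

No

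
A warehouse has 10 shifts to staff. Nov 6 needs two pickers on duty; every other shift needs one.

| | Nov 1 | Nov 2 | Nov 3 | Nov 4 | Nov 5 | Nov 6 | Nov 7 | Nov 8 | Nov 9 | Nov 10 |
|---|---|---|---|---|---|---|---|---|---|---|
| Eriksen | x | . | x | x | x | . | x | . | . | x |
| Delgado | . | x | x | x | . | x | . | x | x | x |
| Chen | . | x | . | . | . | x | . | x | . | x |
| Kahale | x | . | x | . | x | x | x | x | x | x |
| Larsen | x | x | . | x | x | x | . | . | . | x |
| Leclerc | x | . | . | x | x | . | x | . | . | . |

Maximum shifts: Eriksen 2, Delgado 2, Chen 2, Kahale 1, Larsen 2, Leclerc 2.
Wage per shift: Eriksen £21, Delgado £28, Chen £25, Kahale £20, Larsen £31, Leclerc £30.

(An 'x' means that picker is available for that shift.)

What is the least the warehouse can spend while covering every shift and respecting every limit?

£290

Picking the cheapest available picker for each shift independently would cost £231, but that ignores the shift limits.
An optimal schedule: Nov 1→Kahale, Nov 2→Delgado, Nov 3→Eriksen, Nov 4→Leclerc, Nov 5→Leclerc, Nov 6→Chen+Larsen, Nov 7→Eriksen, Nov 8→Chen, Nov 9→Delgado, Nov 10→Larsen.
Total: 20 + 28 + 21 + 30 + 30 + 25 + 31 + 21 + 25 + 28 + 31 = £290.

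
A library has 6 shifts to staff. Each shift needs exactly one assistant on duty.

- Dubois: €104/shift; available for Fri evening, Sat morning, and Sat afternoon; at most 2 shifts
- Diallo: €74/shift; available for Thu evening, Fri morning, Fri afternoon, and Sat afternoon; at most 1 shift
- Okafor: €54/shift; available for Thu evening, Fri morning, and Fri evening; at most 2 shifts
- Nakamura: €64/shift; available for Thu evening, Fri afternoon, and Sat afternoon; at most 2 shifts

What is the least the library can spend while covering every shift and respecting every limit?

Sat morning can only be covered by Dubois, so that assignment is forced.
Picking the cheapest available assistant for each shift independently would cost €394, but that ignores the shift limits.
An optimal schedule: Thu evening→Nakamura, Fri morning→Okafor, Fri afternoon→Nakamura, Fri evening→Okafor, Sat morning→Dubois, Sat afternoon→Diallo.
Total: 64 + 54 + 64 + 54 + 104 + 74 = €414.

€414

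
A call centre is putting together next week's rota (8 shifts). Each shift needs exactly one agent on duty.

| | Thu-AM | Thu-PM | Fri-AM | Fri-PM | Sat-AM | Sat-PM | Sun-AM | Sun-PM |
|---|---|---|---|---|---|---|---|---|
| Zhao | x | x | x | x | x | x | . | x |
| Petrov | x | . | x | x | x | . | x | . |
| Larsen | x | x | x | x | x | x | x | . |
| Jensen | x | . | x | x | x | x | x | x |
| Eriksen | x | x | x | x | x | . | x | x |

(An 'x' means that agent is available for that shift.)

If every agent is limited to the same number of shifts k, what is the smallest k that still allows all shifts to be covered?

With 5 agents and 8 worker-slots to fill, someone must work at least ⌈8/5⌉ = 2 shifts, so k ≥ 2.
k = 2 works: Thu-AM→Petrov, Thu-PM→Zhao, Fri-AM→Larsen, Fri-PM→Larsen, Sat-AM→Jensen, Sat-PM→Zhao, Sun-AM→Petrov, Sun-PM→Jensen.
Loads: Zhao 2, Petrov 2, Larsen 2, Jensen 2, Eriksen 0 — all ≤ 2.

2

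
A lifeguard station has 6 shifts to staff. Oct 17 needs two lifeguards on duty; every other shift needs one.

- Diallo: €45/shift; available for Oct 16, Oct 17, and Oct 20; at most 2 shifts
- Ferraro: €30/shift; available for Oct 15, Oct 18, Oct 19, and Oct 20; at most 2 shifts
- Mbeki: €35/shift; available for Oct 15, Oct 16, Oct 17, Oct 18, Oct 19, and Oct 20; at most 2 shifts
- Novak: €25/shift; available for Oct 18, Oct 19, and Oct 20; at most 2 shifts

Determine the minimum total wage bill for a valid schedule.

Oct 17 can only be covered by Diallo and Mbeki, so that assignment is forced.
Picking the cheapest available lifeguard for each shift independently would cost €220, but that ignores the shift limits.
An optimal schedule: Oct 15→Ferraro, Oct 16→Mbeki, Oct 17→Mbeki+Diallo, Oct 18→Novak, Oct 19→Novak, Oct 20→Ferraro.
Total: 30 + 35 + 35 + 45 + 25 + 25 + 30 = €225.

€225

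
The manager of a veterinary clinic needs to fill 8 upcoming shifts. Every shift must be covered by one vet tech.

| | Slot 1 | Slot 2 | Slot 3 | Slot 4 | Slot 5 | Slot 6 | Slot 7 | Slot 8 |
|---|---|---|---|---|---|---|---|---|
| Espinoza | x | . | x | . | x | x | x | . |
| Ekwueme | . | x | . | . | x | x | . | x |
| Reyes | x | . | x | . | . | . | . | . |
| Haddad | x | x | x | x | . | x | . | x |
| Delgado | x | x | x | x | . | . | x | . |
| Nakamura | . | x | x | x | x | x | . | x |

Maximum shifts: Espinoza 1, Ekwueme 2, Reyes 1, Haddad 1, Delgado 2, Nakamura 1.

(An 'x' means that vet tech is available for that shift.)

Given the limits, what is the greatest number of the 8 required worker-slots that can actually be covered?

Total capacity across all vet techs is 1+2+1+1+2+1 = 8, and 8 slots are needed, so at most 8 can be filled.
An assignment achieving 8: Slot 1→Reyes, Slot 2→Delgado, Slot 3→Delgado, Slot 4→Haddad, Slot 5→Ekwueme, Slot 6→Nakamura, Slot 7→Espinoza, Slot 8→Ekwueme.
Loads: Espinoza 1/1, Ekwueme 2/2, Reyes 1/1, Haddad 1/1, Delgado 2/2, Nakamura 1/1.

8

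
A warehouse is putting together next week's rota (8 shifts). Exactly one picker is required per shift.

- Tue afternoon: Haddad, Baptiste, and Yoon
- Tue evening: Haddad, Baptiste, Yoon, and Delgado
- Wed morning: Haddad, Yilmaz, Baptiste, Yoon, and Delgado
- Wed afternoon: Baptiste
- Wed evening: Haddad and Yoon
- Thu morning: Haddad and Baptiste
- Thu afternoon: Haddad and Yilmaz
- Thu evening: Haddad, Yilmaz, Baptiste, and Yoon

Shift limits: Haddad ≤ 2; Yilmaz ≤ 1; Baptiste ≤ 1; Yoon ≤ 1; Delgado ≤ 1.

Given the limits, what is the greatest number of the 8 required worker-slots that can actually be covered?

Total capacity across all pickers is 2+1+1+1+1 = 6, and 8 slots are needed, so at most 6 can be filled.
An assignment achieving 6: Tue afternoon→Yoon, Tue evening→Delgado, Wed afternoon→Baptiste, Wed evening→Haddad, Thu morning→Haddad, Thu afternoon→Yilmaz.
Loads: Haddad 2/2, Yilmaz 1/1, Baptiste 1/1, Yoon 1/1, Delgado 1/1.

6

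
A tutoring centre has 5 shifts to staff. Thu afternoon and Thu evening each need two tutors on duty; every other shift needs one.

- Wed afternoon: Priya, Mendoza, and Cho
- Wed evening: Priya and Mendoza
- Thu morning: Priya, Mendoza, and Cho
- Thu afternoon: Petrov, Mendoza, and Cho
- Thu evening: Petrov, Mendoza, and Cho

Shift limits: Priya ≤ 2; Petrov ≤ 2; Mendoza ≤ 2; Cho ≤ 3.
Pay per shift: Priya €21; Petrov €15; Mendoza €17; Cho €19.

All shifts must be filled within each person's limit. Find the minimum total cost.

€121

Picking the cheapest available tutor for each shift independently would cost €115, but that ignores the shift limits.
An optimal schedule: Wed afternoon→Mendoza, Wed evening→Mendoza, Thu morning→Cho, Thu afternoon→Petrov+Cho, Thu evening→Petrov+Cho.
Total: 17 + 17 + 19 + 15 + 19 + 15 + 19 = €121.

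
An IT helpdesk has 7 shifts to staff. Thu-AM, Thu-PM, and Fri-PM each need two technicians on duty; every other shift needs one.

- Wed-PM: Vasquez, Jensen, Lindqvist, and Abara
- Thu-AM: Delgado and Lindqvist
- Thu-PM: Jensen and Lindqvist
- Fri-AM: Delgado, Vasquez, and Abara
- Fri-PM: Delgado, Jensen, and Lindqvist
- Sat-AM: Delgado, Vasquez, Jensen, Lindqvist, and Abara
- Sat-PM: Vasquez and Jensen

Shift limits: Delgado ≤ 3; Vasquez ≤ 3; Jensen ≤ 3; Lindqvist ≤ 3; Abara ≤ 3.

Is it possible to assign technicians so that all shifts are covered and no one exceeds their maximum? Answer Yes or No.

Thu-AM can only be covered by Delgado and Lindqvist, so that assignment is forced.
Thu-PM can only be covered by Jensen and Lindqvist, so that assignment is forced.
One valid schedule: Wed-PM→Vasquez, Thu-AM→Delgado+Lindqvist, Thu-PM→Jensen+Lindqvist, Fri-AM→Delgado, Fri-PM→Delgado+Jensen, Sat-AM→Vasquez, Sat-PM→Vasquez.
Loads: Delgado 3/3, Vasquez 3/3, Jensen 2/3, Lindqvist 2/3, Abara 0/3 — all within limits.

Yes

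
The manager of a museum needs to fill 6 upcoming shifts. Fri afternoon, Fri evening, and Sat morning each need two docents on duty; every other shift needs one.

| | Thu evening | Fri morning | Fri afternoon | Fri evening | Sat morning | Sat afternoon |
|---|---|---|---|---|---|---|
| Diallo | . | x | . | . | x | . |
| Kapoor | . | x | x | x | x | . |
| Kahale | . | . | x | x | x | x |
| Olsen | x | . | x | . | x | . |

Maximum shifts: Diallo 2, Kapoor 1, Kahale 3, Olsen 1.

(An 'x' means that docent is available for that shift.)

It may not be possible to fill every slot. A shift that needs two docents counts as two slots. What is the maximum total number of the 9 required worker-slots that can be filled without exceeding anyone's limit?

Total capacity across all docents is 2+1+3+1 = 7, and 9 slots are needed, so at most 7 can be filled.
An assignment achieving 7: Thu evening→Olsen, Fri morning→Diallo, Fri afternoon→Kahale, Fri evening→Kapoor+Kahale, Sat morning→Diallo, Sat afternoon→Kahale.
Loads: Diallo 2/2, Kapoor 1/1, Kahale 3/3, Olsen 1/1.

7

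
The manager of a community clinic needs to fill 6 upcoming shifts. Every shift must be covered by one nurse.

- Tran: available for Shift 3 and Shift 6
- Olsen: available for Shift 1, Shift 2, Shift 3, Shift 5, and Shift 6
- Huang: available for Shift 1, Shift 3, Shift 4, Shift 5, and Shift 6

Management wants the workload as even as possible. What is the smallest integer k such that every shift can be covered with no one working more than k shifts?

2

With 3 nurses and 6 worker-slots to fill, someone must work at least ⌈6/3⌉ = 2 shifts, so k ≥ 2.
k = 2 works: Shift 1→Olsen, Shift 2→Olsen, Shift 3→Tran, Shift 4→Huang, Shift 5→Huang, Shift 6→Tran.
Loads: Tran 2, Olsen 2, Huang 2 — all ≤ 2.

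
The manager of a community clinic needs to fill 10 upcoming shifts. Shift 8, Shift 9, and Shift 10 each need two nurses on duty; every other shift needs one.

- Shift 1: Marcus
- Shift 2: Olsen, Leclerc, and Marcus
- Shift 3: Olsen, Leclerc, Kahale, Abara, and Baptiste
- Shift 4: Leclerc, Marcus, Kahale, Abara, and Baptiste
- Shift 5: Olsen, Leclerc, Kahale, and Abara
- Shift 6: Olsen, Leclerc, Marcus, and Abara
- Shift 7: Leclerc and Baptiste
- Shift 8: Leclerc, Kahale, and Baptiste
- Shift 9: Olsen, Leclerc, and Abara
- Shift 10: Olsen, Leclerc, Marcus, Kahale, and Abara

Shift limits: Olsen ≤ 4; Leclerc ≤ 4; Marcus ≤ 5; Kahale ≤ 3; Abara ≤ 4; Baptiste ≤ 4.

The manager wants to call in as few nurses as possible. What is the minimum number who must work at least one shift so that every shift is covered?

13 slots to fill and no one can take more than 5, so at least ⌈13/5⌉ = 3 nurses are needed.
Shifts {Shift 1, Shift 8, Shift 9} need 5 slots, but among the nurses available for them (Olsen, Leclerc, Marcus, Kahale, Abara, and Baptiste) any 3 together supply at most 4. So 3 nurses are not enough.
Olsen, Leclerc, Marcus, and Kahale alone can cover everything: Shift 1→Marcus, Shift 2→Olsen, Shift 3→Olsen, Shift 4→Leclerc, Shift 5→Olsen, Shift 6→Marcus, Shift 7→Leclerc, Shift 8→Leclerc+Kahale, Shift 9→Olsen+Leclerc, Shift 10→Marcus+Kahale.

4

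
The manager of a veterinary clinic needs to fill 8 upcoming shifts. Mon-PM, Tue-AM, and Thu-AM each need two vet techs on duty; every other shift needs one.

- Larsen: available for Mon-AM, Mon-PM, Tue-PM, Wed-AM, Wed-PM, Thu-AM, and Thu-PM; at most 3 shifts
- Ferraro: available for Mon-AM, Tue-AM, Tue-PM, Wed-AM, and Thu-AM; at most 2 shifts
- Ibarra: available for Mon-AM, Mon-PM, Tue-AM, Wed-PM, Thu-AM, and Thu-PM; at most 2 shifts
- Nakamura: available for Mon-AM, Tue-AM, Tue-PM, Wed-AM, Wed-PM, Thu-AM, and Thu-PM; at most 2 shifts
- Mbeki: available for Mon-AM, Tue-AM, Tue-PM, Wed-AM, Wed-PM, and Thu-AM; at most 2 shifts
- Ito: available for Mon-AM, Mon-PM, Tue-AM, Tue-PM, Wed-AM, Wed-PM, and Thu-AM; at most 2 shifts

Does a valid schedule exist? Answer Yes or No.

Yes

One valid schedule: Mon-AM→Ferraro, Mon-PM→Larsen+Ibarra, Tue-AM→Nakamura+Mbeki, Tue-PM→Larsen, Wed-AM→Ferraro, Wed-PM→Ibarra, Thu-AM→Nakamura+Mbeki, Thu-PM→Larsen.
Loads: Larsen 3/3, Ferraro 2/2, Ibarra 2/2, Nakamura 2/2, Mbeki 2/2, Ito 0/2 — all within limits.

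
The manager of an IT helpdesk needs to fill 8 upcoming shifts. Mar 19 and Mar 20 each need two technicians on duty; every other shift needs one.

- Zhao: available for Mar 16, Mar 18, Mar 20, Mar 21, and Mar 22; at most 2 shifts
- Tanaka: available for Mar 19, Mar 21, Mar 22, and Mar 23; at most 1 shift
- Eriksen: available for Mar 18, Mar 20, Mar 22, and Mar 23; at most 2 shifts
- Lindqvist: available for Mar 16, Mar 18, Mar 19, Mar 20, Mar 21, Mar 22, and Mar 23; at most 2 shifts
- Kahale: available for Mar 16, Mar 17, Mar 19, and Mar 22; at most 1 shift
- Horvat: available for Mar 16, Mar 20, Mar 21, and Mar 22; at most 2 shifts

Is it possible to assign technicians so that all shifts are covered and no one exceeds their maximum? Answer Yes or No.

Yes

Mar 17 can only be covered by Kahale, so that assignment is forced.
One valid schedule: Mar 16→Zhao, Mar 17→Kahale, Mar 18→Zhao, Mar 19→Tanaka+Lindqvist, Mar 20→Eriksen+Horvat, Mar 21→Lindqvist, Mar 22→Horvat, Mar 23→Eriksen.
Loads: Zhao 2/2, Tanaka 1/1, Eriksen 2/2, Lindqvist 2/2, Kahale 1/1, Horvat 2/2 — all within limits.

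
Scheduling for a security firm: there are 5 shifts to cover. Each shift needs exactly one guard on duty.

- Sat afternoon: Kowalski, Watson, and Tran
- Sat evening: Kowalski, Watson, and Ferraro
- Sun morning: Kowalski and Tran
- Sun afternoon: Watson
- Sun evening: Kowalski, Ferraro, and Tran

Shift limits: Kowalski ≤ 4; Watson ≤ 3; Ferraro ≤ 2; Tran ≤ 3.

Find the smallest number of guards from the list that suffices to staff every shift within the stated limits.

5 slots to fill and no one can take more than 4, so at least ⌈5/4⌉ = 2 guards are needed.
Kowalski and Watson alone can cover everything: Sat afternoon→Kowalski, Sat evening→Kowalski, Sun morning→Kowalski, Sun afternoon→Watson, Sun evening→Kowalski.

2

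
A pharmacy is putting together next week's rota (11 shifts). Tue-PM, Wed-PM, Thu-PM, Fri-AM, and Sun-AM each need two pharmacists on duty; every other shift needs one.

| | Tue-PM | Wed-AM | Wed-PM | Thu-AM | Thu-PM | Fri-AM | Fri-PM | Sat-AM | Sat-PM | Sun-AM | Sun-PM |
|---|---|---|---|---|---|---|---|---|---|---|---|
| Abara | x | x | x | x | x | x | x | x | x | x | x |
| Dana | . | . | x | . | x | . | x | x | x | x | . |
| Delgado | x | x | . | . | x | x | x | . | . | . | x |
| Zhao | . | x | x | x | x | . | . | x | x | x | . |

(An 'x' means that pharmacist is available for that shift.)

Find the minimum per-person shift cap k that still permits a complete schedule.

4

With 4 pharmacists and 16 worker-slots to fill, someone must work at least ⌈16/4⌉ = 4 shifts, so k ≥ 4.
k = 4 works: Tue-PM→Abara+Delgado, Wed-AM→Delgado, Wed-PM→Dana+Zhao, Thu-AM→Abara, Thu-PM→Delgado+Zhao, Fri-AM→Abara+Delgado, Fri-PM→Dana, Sat-AM→Dana, Sat-PM→Zhao, Sun-AM→Dana+Zhao, Sun-PM→Abara.
Loads: Abara 4, Dana 4, Delgado 4, Zhao 4 — all ≤ 4.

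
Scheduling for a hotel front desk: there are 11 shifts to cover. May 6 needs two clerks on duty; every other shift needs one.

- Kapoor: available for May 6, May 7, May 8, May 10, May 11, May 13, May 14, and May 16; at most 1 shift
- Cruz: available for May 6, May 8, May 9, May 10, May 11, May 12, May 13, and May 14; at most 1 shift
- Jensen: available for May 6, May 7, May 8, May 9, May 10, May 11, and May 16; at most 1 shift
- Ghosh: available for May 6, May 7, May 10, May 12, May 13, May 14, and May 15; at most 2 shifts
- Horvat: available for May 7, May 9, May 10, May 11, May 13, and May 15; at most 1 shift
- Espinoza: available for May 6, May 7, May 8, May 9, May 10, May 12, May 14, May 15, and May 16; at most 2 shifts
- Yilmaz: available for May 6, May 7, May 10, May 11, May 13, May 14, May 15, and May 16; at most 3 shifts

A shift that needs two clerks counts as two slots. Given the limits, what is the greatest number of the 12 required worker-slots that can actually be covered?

11

Total capacity across all clerks is 1+1+1+2+1+2+3 = 11, and 12 slots are needed, so at most 11 can be filled.
An assignment achieving 11: May 6→Yilmaz, May 7→Yilmaz, May 8→Kapoor, May 9→Jensen, May 10→Yilmaz, May 11→Horvat, May 12→Cruz, May 13→Ghosh, May 14→Espinoza, May 15→Ghosh, May 16→Espinoza.
Loads: Kapoor 1/1, Cruz 1/1, Jensen 1/1, Ghosh 2/2, Horvat 1/1, Espinoza 2/2, Yilmaz 3/3.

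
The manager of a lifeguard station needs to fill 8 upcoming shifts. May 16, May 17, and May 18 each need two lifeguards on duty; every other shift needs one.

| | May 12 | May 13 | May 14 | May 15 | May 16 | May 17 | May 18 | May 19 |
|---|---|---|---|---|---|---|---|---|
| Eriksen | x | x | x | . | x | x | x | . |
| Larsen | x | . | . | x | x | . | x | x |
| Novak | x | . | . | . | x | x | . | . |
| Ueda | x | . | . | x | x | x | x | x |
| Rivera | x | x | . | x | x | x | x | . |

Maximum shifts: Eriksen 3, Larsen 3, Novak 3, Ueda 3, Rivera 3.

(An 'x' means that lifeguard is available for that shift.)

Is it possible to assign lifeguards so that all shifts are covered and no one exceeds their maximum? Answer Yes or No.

May 14 can only be covered by Eriksen, so that assignment is forced.
One valid schedule: May 12→Eriksen, May 13→Eriksen, May 14→Eriksen, May 15→Larsen, May 16→Novak+Ueda, May 17→Novak+Ueda, May 18→Larsen+Ueda, May 19→Larsen.
Loads: Eriksen 3/3, Larsen 3/3, Novak 2/3, Ueda 3/3, Rivera 0/3 — all within limits.

Yes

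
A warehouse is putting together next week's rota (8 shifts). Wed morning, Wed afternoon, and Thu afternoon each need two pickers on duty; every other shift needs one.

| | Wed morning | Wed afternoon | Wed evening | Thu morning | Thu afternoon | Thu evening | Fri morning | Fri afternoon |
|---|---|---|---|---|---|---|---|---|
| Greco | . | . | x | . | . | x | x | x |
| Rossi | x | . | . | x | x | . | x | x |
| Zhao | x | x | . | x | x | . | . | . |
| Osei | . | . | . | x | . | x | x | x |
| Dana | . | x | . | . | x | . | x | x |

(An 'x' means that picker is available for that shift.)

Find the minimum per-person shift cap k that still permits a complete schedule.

3

With 5 pickers and 11 worker-slots to fill, someone must work at least ⌈11/5⌉ = 3 shifts, so k ≥ 3.
k = 3 works: Wed morning→Rossi+Zhao, Wed afternoon→Zhao+Dana, Wed evening→Greco, Thu morning→Rossi, Thu afternoon→Rossi+Zhao, Thu evening→Greco, Fri morning→Greco, Fri afternoon→Osei.
Loads: Greco 3, Rossi 3, Zhao 3, Osei 1, Dana 1 — all ≤ 3.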